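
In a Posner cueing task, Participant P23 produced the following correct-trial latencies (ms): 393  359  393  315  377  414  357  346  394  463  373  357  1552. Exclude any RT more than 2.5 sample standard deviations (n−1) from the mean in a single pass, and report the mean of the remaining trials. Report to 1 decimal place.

n = 13, ΣRT = 6093, M = 468.692
Σ(x−M)² = 1286838.77; s = √(1286838.77/12) = 327.470
Cutoffs: 468.692 ± 2.5·327.470 → [-350.0, 1287.4]
Outside: 1552 → excluded.
Retained (n=12): Σ = 4541, mean = 4541/12 = 378.417

378.4 ms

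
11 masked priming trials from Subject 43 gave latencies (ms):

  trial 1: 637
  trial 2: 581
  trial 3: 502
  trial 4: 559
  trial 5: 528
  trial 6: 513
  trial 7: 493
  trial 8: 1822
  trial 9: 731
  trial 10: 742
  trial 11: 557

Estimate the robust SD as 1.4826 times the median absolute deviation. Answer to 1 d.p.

84.5 ms

Sorted: 493, 502, 513, 528, 557, 559, 581, 637, 731, 742, 1822 → median = 559
|x − 559| sorted: 0, 2, 22, 31, 46, 57, 66, 78, 172, 183, 1263 → MAD = 57
Robust SD ≈ 1.4826 × 57 = 84.508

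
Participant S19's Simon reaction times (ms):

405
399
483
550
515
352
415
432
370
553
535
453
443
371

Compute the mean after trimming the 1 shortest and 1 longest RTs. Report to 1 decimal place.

Sorted: 352, 370, 371, 399, 405, 415, 432, 443, 453, 483, 515, 535, 550, 553
Drop lowest 1 (352) and highest 1 (553)
Remaining (n=12): Σ = 5371, mean = 5371/12 = 447.583

447.6 ms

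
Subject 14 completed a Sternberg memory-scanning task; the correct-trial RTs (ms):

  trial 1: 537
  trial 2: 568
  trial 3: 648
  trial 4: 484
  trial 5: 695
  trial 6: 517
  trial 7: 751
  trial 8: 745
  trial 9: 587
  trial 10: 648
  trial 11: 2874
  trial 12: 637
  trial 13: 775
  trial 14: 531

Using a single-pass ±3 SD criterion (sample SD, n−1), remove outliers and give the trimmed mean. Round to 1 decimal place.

n = 14, ΣRT = 10997, M = 785.500
Σ(x−M)² = 4809053.50; s = √(4809053.50/13) = 608.216
Cutoffs: 785.500 ± 3·608.216 → [-1039.1, 2610.1]
Outside: 2874 → excluded.
Retained (n=13): Σ = 8123, mean = 8123/13 = 624.846

624.8 ms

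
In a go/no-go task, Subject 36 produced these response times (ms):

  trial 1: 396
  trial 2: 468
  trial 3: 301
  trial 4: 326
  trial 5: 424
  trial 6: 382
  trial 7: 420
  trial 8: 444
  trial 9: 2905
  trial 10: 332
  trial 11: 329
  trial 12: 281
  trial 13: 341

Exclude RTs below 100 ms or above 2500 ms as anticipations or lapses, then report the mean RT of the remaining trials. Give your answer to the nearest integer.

370 ms

Excluded: 2905
Retained (n=12): Σ = 4444
Mean = 4444/12 = 370.3333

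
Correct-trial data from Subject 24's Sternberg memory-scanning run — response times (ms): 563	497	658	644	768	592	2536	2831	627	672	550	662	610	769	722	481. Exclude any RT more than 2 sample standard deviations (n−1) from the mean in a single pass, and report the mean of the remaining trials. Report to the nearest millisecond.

630 ms

n = 16, ΣRT = 14182, M = 886.375
Σ(x−M)² = 7528815.75; s = √(7528815.75/15) = 708.464
Cutoffs: 886.375 ± 2·708.464 → [-530.6, 2303.3]
Outside: 2536, 2831 → excluded.
Retained (n=14): Σ = 8815, mean = 8815/14 = 629.643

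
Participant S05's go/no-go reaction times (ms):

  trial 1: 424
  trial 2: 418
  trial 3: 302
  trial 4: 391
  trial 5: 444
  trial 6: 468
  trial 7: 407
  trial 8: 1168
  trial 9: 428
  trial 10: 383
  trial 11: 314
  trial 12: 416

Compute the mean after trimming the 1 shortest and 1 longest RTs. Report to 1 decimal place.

Sorted: 302, 314, 383, 391, 407, 416, 418, 424, 428, 444, 468, 1168
Drop lowest 1 (302) and highest 1 (1168)
Remaining (n=10): Σ = 4093, mean = 4093/10 = 409.300

409.3 ms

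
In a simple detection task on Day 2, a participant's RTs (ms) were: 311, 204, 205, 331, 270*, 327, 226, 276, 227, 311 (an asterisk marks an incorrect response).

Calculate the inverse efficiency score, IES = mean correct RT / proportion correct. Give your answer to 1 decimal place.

298.5 ms

Correct trials (n=9): 311, 204, 205, 331, 327, 226, 276, 227, 311
Mean correct RT = 2418/9 = 268.6667 ms
Proportion correct = 9/10
IES = 268.6667 / (9/10) = 298.519 ms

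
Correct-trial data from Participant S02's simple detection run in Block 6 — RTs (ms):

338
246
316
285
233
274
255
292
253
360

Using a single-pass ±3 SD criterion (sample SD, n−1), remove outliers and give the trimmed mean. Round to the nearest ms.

285 ms

n = 10, ΣRT = 2852, M = 285.200
Σ(x−M)² = 15713.60; s = √(15713.60/9) = 41.785
Cutoffs: 285.200 ± 3·41.785 → [159.8, 410.6]
No RTs fall outside the cutoffs; all 10 retained. Mean = 2852/10 = 285.200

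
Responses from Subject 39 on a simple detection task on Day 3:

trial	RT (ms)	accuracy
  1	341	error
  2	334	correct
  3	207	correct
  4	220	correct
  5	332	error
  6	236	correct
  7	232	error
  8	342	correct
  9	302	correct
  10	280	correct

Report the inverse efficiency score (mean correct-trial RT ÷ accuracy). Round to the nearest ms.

392 ms

Correct trials (n=7): 334, 207, 220, 236, 342, 302, 280
Mean correct RT = 1921/7 = 274.4286 ms
Proportion correct = 7/10
IES = 274.4286 / (7/10) = 392.041 ms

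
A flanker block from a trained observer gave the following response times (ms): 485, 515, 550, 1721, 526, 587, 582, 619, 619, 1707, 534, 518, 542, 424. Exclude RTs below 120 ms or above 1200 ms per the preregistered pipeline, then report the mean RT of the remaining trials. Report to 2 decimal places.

Excluded: 1707, 1721
Retained (n=12): Σ = 6501
Mean = 6501/12 = 541.7500

541.75 ms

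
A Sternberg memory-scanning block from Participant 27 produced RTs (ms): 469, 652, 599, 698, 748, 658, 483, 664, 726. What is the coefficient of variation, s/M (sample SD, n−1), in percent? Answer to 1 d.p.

15.7%

n = 9, Σ = 5697, M = 633.0000
Σ(x−M)² = 78598.000; s = √(78598.000/8) = 99.1199
CV = 99.1199 / 633.0000 = 0.15659 = 15.659%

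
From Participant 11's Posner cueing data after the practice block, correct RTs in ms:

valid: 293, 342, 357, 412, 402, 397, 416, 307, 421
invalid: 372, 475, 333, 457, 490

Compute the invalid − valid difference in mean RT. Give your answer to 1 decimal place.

53.5 ms

M(valid) = 3347/9 = 371.889
M(invalid) = 2127/5 = 425.400
Difference = 425.400 − 371.889 = 53.511 ms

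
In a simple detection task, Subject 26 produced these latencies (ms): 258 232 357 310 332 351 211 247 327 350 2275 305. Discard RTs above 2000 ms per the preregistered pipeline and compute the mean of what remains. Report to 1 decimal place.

298.2 ms

Excluded: 2275
Retained (n=11): Σ = 3280
Mean = 3280/11 = 298.1818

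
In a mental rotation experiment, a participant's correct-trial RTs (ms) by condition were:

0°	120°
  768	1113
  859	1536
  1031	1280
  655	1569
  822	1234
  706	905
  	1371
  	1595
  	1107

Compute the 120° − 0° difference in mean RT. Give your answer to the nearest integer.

494 ms

M(0°) = 4841/6 = 806.833
M(120°) = 11710/9 = 1301.111
Difference = 1301.111 − 806.833 = 494.278 ms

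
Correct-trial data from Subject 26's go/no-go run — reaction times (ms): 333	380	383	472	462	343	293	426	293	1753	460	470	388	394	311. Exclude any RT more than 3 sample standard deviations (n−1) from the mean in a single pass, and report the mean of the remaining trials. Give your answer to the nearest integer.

386 ms

n = 15, ΣRT = 7161, M = 477.400
Σ(x−M)² = 1798377.60; s = √(1798377.60/14) = 358.407
Cutoffs: 477.400 ± 3·358.407 → [-597.8, 1552.6]
Outside: 1753 → excluded.
Retained (n=14): Σ = 5408, mean = 5408/14 = 386.286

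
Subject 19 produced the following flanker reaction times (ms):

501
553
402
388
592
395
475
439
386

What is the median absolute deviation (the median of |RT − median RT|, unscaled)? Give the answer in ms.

51 ms

Sorted: 386, 388, 395, 402, 439, 475, 501, 553, 592 → median = 439
|x − 439|: 62, 114, 37, 51, 153, 44, 36, 0, 53
Sorted deviations: 0, 36, 37, 44, 51, 53, 62, 114, 153 → MAD = 51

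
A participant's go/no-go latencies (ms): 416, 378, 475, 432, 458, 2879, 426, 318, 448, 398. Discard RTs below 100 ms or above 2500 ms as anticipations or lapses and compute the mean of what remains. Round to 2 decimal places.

416.56 ms

Excluded: 2879
Retained (n=9): Σ = 3749
Mean = 3749/9 = 416.5556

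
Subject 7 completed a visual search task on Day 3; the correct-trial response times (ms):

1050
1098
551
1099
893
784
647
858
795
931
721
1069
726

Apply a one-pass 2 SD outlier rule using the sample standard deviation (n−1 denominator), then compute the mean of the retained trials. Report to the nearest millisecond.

863 ms

n = 13, ΣRT = 11222, M = 863.231
Σ(x−M)² = 387672.31; s = √(387672.31/12) = 179.739
Cutoffs: 863.231 ± 2·179.739 → [503.8, 1222.7]
No RTs fall outside the cutoffs; all 13 retained. Mean = 11222/13 = 863.231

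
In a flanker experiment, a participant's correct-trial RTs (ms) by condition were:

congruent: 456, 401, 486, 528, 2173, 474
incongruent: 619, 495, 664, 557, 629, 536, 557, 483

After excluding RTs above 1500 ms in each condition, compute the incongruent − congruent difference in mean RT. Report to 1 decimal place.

98.5 ms

congruent: exclude 2173
M(congruent) = 2345/5 = 469.000
M(incongruent) = 4540/8 = 567.500
Difference = 567.500 − 469.000 = 98.500 ms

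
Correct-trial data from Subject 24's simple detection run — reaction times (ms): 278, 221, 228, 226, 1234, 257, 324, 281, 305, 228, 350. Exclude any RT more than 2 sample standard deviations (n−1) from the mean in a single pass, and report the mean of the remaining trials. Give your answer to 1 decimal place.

n = 11, ΣRT = 3932, M = 357.455
Σ(x−M)² = 863924.73; s = √(863924.73/10) = 293.926
Cutoffs: 357.455 ± 2·293.926 → [-230.4, 945.3]
Outside: 1234 → excluded.
Retained (n=10): Σ = 2698, mean = 2698/10 = 269.800

269.8 ms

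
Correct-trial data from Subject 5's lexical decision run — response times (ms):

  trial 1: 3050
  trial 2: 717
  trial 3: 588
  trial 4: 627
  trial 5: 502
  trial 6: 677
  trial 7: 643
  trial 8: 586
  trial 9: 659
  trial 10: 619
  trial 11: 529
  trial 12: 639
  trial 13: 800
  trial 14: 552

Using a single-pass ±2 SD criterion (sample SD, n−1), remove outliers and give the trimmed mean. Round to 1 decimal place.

n = 14, ΣRT = 11188, M = 799.143
Σ(x−M)² = 5532137.71; s = √(5532137.71/13) = 652.341
Cutoffs: 799.143 ± 2·652.341 → [-505.5, 2103.8]
Outside: 3050 → excluded.
Retained (n=13): Σ = 8138, mean = 8138/13 = 626.000

626.0 ms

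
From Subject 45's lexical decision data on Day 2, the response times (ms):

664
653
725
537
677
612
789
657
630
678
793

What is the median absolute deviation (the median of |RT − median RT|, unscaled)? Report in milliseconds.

Sorted: 537, 612, 630, 653, 657, 664, 677, 678, 725, 789, 793 → median = 664
|x − 664|: 0, 11, 61, 127, 13, 52, 125, 7, 34, 14, 129
Sorted deviations: 0, 7, 11, 13, 14, 34, 52, 61, 125, 127, 129 → MAD = 34

34 ms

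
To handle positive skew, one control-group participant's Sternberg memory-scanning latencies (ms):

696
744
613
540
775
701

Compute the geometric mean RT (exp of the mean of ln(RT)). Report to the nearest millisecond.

ln(RT): 6.5453, 6.6120, 6.4184, 6.2916, 6.6529, 6.5525
Mean ln(RT) = 39.0727/6 = 6.51212
Geometric mean = exp(6.51212) = 673.25 ms

673 ms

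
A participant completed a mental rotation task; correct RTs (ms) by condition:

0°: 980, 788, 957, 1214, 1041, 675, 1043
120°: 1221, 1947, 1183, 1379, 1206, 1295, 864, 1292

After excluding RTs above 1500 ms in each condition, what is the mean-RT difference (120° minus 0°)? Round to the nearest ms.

249 ms

120°: exclude 1947
M(0°) = 6698/7 = 956.857
M(120°) = 8440/7 = 1205.714
Difference = 1205.714 − 956.857 = 248.857 ms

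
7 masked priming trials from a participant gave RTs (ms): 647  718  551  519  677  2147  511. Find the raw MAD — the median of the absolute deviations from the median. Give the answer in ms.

96 ms

Sorted: 511, 519, 551, 647, 677, 718, 2147 → median = 647
|x − 647|: 0, 71, 96, 128, 30, 1500, 136
Sorted deviations: 0, 30, 71, 96, 128, 136, 1500 → MAD = 96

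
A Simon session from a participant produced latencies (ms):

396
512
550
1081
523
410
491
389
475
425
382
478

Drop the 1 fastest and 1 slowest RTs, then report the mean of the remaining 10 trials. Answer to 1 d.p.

Sorted: 382, 389, 396, 410, 425, 475, 478, 491, 512, 523, 550, 1081
Drop lowest 1 (382) and highest 1 (1081)
Remaining (n=10): Σ = 4649, mean = 4649/10 = 464.900

464.9 ms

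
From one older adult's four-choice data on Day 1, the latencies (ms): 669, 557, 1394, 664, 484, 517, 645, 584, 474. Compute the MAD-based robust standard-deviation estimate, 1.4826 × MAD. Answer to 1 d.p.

118.6 ms

Sorted: 474, 484, 517, 557, 584, 645, 664, 669, 1394 → median = 584
|x − 584| sorted: 0, 27, 61, 67, 80, 85, 100, 110, 810 → MAD = 80
Robust SD ≈ 1.4826 × 80 = 118.608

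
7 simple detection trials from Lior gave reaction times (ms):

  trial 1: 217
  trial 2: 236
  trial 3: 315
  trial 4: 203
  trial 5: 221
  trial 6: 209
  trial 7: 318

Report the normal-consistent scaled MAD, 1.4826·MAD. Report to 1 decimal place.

22.2 ms

Sorted: 203, 209, 217, 221, 236, 315, 318 → median = 221
|x − 221| sorted: 0, 4, 12, 15, 18, 94, 97 → MAD = 15
Robust SD ≈ 1.4826 × 15 = 22.239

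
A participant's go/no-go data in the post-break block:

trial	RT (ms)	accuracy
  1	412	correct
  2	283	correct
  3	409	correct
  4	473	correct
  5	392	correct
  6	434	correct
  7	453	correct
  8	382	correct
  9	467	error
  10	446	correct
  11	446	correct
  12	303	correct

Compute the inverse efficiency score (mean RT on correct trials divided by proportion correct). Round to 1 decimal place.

Correct trials (n=11): 412, 283, 409, 473, 392, 434, 453, 382, 446, 446, 303
Mean correct RT = 4433/11 = 403.0000 ms
Proportion correct = 11/12
IES = 403.0000 / (11/12) = 439.636 ms

439.6 ms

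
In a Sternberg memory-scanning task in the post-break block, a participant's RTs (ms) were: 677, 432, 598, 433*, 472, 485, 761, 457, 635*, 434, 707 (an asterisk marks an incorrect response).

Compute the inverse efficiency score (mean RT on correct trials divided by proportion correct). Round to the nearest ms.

Correct trials (n=9): 677, 432, 598, 472, 485, 761, 457, 434, 707
Mean correct RT = 5023/9 = 558.1111 ms
Proportion correct = 9/11
IES = 558.1111 / (9/11) = 682.136 ms

682 ms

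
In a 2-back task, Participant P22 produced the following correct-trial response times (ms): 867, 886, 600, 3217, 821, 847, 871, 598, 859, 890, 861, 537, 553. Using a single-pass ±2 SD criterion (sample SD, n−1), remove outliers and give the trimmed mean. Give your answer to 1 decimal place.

765.8 ms

n = 13, ΣRT = 12407, M = 954.385
Σ(x−M)² = 5777899.08; s = √(5777899.08/12) = 693.896
Cutoffs: 954.385 ± 2·693.896 → [-433.4, 2342.2]
Outside: 3217 → excluded.
Retained (n=12): Σ = 9190, mean = 9190/12 = 765.833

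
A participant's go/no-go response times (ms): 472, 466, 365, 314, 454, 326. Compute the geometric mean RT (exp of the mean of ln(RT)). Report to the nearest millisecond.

394 ms

ln(RT): 6.1570, 6.1442, 5.8999, 5.7494, 6.1181, 5.7869
Mean ln(RT) = 35.8554/6 = 5.97591
Geometric mean = exp(5.97591) = 393.83 ms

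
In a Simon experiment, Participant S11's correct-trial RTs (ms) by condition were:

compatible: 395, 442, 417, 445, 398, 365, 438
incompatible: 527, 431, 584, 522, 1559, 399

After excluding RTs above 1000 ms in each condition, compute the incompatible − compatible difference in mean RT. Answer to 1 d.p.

78.3 ms

incompatible: exclude 1559
M(compatible) = 2900/7 = 414.286
M(incompatible) = 2463/5 = 492.600
Difference = 492.600 − 414.286 = 78.314 ms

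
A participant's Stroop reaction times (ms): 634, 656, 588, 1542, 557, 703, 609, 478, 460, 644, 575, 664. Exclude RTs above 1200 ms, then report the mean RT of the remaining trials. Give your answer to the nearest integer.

Excluded: 1542
Retained (n=11): Σ = 6568
Mean = 6568/11 = 597.0909

597 ms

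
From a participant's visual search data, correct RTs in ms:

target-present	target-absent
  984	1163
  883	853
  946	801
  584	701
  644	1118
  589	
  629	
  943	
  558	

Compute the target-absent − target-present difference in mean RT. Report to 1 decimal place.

M(target-present) = 6760/9 = 751.111
M(target-absent) = 4636/5 = 927.200
Difference = 927.200 − 751.111 = 176.089 ms

176.1 ms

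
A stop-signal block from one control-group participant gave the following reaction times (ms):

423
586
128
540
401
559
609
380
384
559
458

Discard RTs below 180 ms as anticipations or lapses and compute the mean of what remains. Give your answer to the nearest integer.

490 ms

Excluded: 128
Retained (n=10): Σ = 4899
Mean = 4899/10 = 489.9000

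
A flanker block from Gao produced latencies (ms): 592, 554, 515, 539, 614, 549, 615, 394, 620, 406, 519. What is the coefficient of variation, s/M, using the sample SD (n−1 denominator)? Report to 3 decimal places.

n = 11, Σ = 5917, M = 537.9091
Σ(x−M)² = 60772.909; s = √(60772.909/10) = 77.9570
CV = 77.9570 / 537.9091 = 0.14493

0.145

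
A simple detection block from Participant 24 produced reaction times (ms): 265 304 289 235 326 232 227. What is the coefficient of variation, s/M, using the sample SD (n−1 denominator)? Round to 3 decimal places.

n = 7, Σ = 1878, M = 268.2857
Σ(x−M)² = 9175.429; s = √(9175.429/6) = 39.1055
CV = 39.1055 / 268.2857 = 0.14576

0.146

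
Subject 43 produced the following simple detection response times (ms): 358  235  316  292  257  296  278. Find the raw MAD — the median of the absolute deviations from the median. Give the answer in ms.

24 ms

Sorted: 235, 257, 278, 292, 296, 316, 358 → median = 292
|x − 292|: 66, 57, 24, 0, 35, 4, 14
Sorted deviations: 0, 4, 14, 24, 35, 57, 66 → MAD = 24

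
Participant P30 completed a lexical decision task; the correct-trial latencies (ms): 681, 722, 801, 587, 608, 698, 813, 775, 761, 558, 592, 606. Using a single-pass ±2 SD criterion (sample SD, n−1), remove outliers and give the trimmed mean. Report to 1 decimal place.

683.5 ms

n = 12, ΣRT = 8202, M = 683.500
Σ(x−M)² = 91795.00; s = √(91795.00/11) = 91.351
Cutoffs: 683.500 ± 2·91.351 → [500.8, 866.2]
No RTs fall outside the cutoffs; all 12 retained. Mean = 8202/12 = 683.500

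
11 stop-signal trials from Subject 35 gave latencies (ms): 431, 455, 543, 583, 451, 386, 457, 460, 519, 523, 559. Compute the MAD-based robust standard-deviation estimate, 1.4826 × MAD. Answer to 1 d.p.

87.5 ms

Sorted: 386, 431, 451, 455, 457, 460, 519, 523, 543, 559, 583 → median = 460
|x − 460| sorted: 0, 3, 5, 9, 29, 59, 63, 74, 83, 99, 123 → MAD = 59
Robust SD ≈ 1.4826 × 59 = 87.473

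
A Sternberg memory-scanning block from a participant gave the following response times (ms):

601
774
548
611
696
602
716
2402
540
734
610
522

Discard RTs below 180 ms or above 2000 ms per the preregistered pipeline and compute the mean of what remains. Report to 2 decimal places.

Excluded: 2402
Retained (n=11): Σ = 6954
Mean = 6954/11 = 632.1818

632.18 ms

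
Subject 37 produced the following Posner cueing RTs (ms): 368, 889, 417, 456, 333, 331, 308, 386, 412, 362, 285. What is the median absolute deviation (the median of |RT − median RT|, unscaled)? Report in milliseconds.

Sorted: 285, 308, 331, 333, 362, 368, 386, 412, 417, 456, 889 → median = 368
|x − 368|: 0, 521, 49, 88, 35, 37, 60, 18, 44, 6, 83
Sorted deviations: 0, 6, 18, 35, 37, 44, 49, 60, 83, 88, 521 → MAD = 44

44 ms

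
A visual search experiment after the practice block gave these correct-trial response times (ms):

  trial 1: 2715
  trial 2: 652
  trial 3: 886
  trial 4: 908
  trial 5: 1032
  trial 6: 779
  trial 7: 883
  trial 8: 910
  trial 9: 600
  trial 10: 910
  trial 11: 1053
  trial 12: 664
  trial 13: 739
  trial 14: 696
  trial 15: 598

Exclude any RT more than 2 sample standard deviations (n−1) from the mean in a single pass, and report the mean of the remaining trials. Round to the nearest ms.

808 ms

n = 15, ΣRT = 14025, M = 935.000
Σ(x−M)² = 3698014.00; s = √(3698014.00/14) = 513.949
Cutoffs: 935.000 ± 2·513.949 → [-92.9, 1962.9]
Outside: 2715 → excluded.
Retained (n=14): Σ = 11310, mean = 11310/14 = 807.857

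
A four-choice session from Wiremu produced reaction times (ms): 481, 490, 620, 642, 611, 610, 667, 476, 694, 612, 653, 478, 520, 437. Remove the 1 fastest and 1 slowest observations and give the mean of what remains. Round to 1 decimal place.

Sorted: 437, 476, 478, 481, 490, 520, 610, 611, 612, 620, 642, 653, 667, 694
Drop lowest 1 (437) and highest 1 (694)
Remaining (n=12): Σ = 6860, mean = 6860/12 = 571.667

571.7 ms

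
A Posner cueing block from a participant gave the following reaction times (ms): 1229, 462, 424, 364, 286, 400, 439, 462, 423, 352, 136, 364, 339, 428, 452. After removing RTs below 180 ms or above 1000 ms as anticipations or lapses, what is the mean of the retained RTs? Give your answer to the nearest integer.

400 ms

Excluded: 136, 1229
Retained (n=13): Σ = 5195
Mean = 5195/13 = 399.6154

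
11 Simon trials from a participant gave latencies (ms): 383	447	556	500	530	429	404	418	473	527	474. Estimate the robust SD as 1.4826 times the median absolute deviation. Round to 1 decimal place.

80.1 ms

Sorted: 383, 404, 418, 429, 447, 473, 474, 500, 527, 530, 556 → median = 473
|x − 473| sorted: 0, 1, 26, 27, 44, 54, 55, 57, 69, 83, 90 → MAD = 54
Robust SD ≈ 1.4826 × 54 = 80.060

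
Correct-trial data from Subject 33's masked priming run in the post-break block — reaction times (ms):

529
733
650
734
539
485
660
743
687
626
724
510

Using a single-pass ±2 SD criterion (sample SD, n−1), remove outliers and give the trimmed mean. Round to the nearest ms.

n = 12, ΣRT = 7620, M = 635.000
Σ(x−M)² = 101202.00; s = √(101202.00/11) = 95.918
Cutoffs: 635.000 ± 2·95.918 → [443.2, 826.8]
No RTs fall outside the cutoffs; all 12 retained. Mean = 7620/12 = 635.000

635 ms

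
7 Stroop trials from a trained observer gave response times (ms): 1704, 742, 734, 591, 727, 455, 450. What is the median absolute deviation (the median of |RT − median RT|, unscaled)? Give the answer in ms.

Sorted: 450, 455, 591, 727, 734, 742, 1704 → median = 727
|x − 727|: 977, 15, 7, 136, 0, 272, 277
Sorted deviations: 0, 7, 15, 136, 272, 277, 977 → MAD = 136

136 ms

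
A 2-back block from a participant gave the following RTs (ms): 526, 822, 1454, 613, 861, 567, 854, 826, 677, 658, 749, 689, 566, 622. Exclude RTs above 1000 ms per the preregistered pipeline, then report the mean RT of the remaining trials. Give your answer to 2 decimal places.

694.62 ms

Excluded: 1454
Retained (n=13): Σ = 9030
Mean = 9030/13 = 694.6154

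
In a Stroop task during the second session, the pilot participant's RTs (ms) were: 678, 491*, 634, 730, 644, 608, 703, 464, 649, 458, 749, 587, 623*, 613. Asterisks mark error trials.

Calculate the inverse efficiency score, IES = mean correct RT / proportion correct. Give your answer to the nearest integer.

Correct trials (n=12): 678, 634, 730, 644, 608, 703, 464, 649, 458, 749, 587, 613
Mean correct RT = 7517/12 = 626.4167 ms
Proportion correct = 12/14
IES = 626.4167 / (12/14) = 730.819 ms

731 ms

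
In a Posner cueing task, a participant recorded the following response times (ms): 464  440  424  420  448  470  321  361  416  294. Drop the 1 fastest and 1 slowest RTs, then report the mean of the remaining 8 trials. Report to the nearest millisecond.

412 ms

Sorted: 294, 321, 361, 416, 420, 424, 440, 448, 464, 470
Drop lowest 1 (294) and highest 1 (470)
Remaining (n=8): Σ = 3294, mean = 3294/8 = 411.750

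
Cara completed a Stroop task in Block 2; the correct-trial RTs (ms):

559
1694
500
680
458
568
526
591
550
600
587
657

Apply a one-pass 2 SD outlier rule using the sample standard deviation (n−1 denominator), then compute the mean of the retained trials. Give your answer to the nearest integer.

571 ms

n = 12, ΣRT = 7970, M = 664.167
Σ(x−M)² = 1198171.67; s = √(1198171.67/11) = 330.037
Cutoffs: 664.167 ± 2·330.037 → [4.1, 1324.2]
Outside: 1694 → excluded.
Retained (n=11): Σ = 6276, mean = 6276/11 = 570.545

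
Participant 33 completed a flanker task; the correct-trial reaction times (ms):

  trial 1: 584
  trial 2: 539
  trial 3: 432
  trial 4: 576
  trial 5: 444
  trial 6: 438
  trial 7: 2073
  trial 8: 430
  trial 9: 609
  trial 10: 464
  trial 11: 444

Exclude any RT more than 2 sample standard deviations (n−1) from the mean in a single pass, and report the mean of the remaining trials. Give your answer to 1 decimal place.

n = 11, ΣRT = 7033, M = 639.364
Σ(x−M)² = 2307854.55; s = √(2307854.55/10) = 480.401
Cutoffs: 639.364 ± 2·480.401 → [-321.4, 1600.2]
Outside: 2073 → excluded.
Retained (n=10): Σ = 4960, mean = 4960/10 = 496.000

496.0 ms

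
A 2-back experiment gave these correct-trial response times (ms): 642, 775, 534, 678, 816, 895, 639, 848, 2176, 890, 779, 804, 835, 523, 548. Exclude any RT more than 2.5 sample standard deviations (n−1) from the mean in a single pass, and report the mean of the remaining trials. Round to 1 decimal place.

729.0 ms

n = 15, ΣRT = 12382, M = 825.467
Σ(x−M)² = 2182397.73; s = √(2182397.73/14) = 394.823
Cutoffs: 825.467 ± 2.5·394.823 → [-161.6, 1812.5]
Outside: 2176 → excluded.
Retained (n=14): Σ = 10206, mean = 10206/14 = 729.000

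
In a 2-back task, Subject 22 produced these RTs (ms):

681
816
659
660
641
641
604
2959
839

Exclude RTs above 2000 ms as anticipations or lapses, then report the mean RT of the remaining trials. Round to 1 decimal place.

692.6 ms

Excluded: 2959
Retained (n=8): Σ = 5541
Mean = 5541/8 = 692.6250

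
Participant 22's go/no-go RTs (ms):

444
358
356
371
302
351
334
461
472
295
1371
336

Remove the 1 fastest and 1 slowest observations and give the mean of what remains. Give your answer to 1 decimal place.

378.5 ms

Sorted: 295, 302, 334, 336, 351, 356, 358, 371, 444, 461, 472, 1371
Drop lowest 1 (295) and highest 1 (1371)
Remaining (n=10): Σ = 3785, mean = 3785/10 = 378.500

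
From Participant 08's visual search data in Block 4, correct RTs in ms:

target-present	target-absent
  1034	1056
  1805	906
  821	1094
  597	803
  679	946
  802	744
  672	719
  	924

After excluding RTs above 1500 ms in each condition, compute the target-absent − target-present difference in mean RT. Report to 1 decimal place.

target-present: exclude 1805
M(target-present) = 4605/6 = 767.500
M(target-absent) = 7192/8 = 899.000
Difference = 899.000 − 767.500 = 131.500 ms

131.5 ms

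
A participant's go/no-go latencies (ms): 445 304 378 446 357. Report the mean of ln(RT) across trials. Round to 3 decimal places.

ln(RT): 6.0981, 5.7170, 5.9349, 6.1003, 5.8777
Σ ln(RT) = 29.7281
Mean = 29.7281/5 = 5.94561

5.946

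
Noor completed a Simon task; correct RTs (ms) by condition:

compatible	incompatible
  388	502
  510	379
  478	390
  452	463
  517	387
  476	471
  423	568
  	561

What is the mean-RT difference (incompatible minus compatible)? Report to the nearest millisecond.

M(compatible) = 3244/7 = 463.429
M(incompatible) = 3721/8 = 465.125
Difference = 465.125 − 463.429 = 1.696 ms

2 ms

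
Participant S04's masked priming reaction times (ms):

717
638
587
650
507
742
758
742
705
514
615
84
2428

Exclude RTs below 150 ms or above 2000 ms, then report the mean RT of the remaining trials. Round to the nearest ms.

652 ms

Excluded: 84, 2428
Retained (n=11): Σ = 7175
Mean = 7175/11 = 652.2727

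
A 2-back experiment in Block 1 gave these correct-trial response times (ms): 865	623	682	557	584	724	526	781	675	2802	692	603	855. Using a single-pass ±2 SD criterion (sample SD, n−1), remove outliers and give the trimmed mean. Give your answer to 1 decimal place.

n = 13, ΣRT = 10969, M = 843.769
Σ(x−M)² = 4288618.31; s = √(4288618.31/12) = 597.817
Cutoffs: 843.769 ± 2·597.817 → [-351.9, 2039.4]
Outside: 2802 → excluded.
Retained (n=12): Σ = 8167, mean = 8167/12 = 680.583

680.6 ms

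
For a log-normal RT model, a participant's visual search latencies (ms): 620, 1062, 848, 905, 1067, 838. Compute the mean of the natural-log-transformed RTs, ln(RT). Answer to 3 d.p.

6.775

ln(RT): 6.4297, 6.9679, 6.7429, 6.8079, 6.9726, 6.7310
Σ ln(RT) = 40.6521
Mean = 40.6521/6 = 6.77534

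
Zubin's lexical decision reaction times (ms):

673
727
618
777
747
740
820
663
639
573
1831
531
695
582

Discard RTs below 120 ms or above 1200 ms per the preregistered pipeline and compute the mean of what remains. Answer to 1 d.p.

Excluded: 1831
Retained (n=13): Σ = 8785
Mean = 8785/13 = 675.7692

675.8 ms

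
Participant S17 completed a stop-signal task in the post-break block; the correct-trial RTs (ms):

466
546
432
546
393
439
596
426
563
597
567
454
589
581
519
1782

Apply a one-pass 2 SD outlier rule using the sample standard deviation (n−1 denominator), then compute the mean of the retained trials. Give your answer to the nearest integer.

514 ms

n = 16, ΣRT = 9496, M = 593.500
Σ(x−M)² = 1578348.00; s = √(1578348.00/15) = 324.381
Cutoffs: 593.500 ± 2·324.381 → [-55.3, 1242.3]
Outside: 1782 → excluded.
Retained (n=15): Σ = 7714, mean = 7714/15 = 514.267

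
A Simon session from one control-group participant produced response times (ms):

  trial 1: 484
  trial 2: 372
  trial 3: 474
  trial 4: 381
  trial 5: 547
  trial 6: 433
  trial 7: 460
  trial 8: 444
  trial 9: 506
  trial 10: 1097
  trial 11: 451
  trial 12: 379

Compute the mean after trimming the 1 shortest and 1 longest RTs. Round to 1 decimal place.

455.9 ms

Sorted: 372, 379, 381, 433, 444, 451, 460, 474, 484, 506, 547, 1097
Drop lowest 1 (372) and highest 1 (1097)
Remaining (n=10): Σ = 4559, mean = 4559/10 = 455.900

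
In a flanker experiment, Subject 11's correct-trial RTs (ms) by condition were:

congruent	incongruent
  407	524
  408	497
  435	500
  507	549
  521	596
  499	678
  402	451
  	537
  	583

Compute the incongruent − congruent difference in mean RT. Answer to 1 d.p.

M(congruent) = 3179/7 = 454.143
M(incongruent) = 4915/9 = 546.111
Difference = 546.111 − 454.143 = 91.968 ms

92.0 ms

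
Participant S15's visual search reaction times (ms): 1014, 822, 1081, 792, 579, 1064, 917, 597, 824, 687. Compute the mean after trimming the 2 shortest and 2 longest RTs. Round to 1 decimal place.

Sorted: 579, 597, 687, 792, 822, 824, 917, 1014, 1064, 1081
Drop lowest 2 (579, 597) and highest 2 (1064, 1081)
Remaining (n=6): Σ = 5056, mean = 5056/6 = 842.667

842.7 ms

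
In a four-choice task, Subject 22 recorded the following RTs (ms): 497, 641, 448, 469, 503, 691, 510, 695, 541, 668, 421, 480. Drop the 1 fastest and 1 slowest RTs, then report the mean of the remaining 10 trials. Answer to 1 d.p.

Sorted: 421, 448, 469, 480, 497, 503, 510, 541, 641, 668, 691, 695
Drop lowest 1 (421) and highest 1 (695)
Remaining (n=10): Σ = 5448, mean = 5448/10 = 544.800

544.8 ms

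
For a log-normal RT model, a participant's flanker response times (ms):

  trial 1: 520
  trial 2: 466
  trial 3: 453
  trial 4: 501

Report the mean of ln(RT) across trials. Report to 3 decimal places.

ln(RT): 6.2538, 6.1442, 6.1159, 6.2166
Σ ln(RT) = 24.7305
Mean = 24.7305/4 = 6.18263

6.183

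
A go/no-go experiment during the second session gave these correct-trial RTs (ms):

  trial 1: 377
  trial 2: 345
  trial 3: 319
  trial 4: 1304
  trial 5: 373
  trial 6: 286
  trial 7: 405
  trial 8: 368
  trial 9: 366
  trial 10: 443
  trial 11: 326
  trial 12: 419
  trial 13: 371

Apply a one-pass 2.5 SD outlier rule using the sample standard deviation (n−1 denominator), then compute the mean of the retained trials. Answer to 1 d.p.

366.5 ms

n = 13, ΣRT = 5702, M = 438.615
Σ(x−M)² = 832403.08; s = √(832403.08/12) = 263.376
Cutoffs: 438.615 ± 2.5·263.376 → [-219.8, 1097.1]
Outside: 1304 → excluded.
Retained (n=12): Σ = 4398, mean = 4398/12 = 366.500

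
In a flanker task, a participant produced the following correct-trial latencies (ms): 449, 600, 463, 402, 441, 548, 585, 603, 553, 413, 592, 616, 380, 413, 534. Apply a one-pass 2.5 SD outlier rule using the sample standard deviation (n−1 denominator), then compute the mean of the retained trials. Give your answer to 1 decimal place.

506.1 ms

n = 15, ΣRT = 7592, M = 506.133
Σ(x−M)² = 102051.73; s = √(102051.73/14) = 85.378
Cutoffs: 506.133 ± 2.5·85.378 → [292.7, 719.6]
No RTs fall outside the cutoffs; all 15 retained. Mean = 7592/15 = 506.133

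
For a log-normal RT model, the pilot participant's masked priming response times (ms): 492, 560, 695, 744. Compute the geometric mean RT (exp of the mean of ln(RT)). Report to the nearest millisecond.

614 ms

ln(RT): 6.1985, 6.3279, 6.5439, 6.6120
Mean ln(RT) = 25.6824/4 = 6.42059
Geometric mean = exp(6.42059) = 614.37 ms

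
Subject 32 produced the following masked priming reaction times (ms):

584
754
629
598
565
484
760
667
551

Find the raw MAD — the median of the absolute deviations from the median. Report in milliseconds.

Sorted: 484, 551, 565, 584, 598, 629, 667, 754, 760 → median = 598
|x − 598|: 14, 156, 31, 0, 33, 114, 162, 69, 47
Sorted deviations: 0, 14, 31, 33, 47, 69, 114, 156, 162 → MAD = 47

47 ms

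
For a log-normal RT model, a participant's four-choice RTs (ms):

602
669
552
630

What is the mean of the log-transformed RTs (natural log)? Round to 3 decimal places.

ln(RT): 6.4003, 6.5058, 6.3135, 6.4457
Σ ln(RT) = 25.6653
Mean = 25.6653/4 = 6.41633

6.416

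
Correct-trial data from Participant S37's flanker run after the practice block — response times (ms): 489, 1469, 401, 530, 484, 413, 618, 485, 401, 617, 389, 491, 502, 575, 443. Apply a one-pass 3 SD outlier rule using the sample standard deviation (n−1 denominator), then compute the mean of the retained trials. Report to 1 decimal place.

n = 15, ΣRT = 8307, M = 553.800
Σ(x−M)² = 973110.40; s = √(973110.40/14) = 263.643
Cutoffs: 553.800 ± 3·263.643 → [-237.1, 1344.7]
Outside: 1469 → excluded.
Retained (n=14): Σ = 6838, mean = 6838/14 = 488.429

488.4 ms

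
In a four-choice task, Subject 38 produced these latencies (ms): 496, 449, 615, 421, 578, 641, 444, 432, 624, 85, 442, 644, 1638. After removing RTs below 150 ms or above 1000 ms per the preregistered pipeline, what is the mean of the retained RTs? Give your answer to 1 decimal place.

526.0 ms

Excluded: 85, 1638
Retained (n=11): Σ = 5786
Mean = 5786/11 = 526.0000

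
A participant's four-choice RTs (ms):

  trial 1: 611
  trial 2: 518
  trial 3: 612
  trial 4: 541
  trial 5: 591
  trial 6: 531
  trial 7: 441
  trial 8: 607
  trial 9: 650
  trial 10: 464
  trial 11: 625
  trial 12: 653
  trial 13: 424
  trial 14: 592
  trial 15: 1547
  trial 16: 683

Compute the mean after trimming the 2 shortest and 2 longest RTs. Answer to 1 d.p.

582.9 ms

Sorted: 424, 441, 464, 518, 531, 541, 591, 592, 607, 611, 612, 625, 650, 653, 683, 1547
Drop lowest 2 (424, 441) and highest 2 (683, 1547)
Remaining (n=12): Σ = 6995, mean = 6995/12 = 582.917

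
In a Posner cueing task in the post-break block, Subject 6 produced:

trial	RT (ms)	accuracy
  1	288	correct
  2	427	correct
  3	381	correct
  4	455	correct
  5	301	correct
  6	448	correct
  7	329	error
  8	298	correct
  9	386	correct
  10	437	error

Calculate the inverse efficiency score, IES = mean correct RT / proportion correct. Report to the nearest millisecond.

466 ms

Correct trials (n=8): 288, 427, 381, 455, 301, 448, 298, 386
Mean correct RT = 2984/8 = 373.0000 ms
Proportion correct = 8/10
IES = 373.0000 / (8/10) = 466.250 ms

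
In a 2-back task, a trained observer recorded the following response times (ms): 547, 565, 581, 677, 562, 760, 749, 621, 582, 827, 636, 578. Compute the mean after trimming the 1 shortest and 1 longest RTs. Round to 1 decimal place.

Sorted: 547, 562, 565, 578, 581, 582, 621, 636, 677, 749, 760, 827
Drop lowest 1 (547) and highest 1 (827)
Remaining (n=10): Σ = 6311, mean = 6311/10 = 631.100

631.1 ms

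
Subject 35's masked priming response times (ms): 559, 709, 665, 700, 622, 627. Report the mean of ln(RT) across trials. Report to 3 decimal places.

ln(RT): 6.3261, 6.5639, 6.4998, 6.5511, 6.4329, 6.4409
Σ ln(RT) = 38.8148
Mean = 38.8148/6 = 6.46913

6.469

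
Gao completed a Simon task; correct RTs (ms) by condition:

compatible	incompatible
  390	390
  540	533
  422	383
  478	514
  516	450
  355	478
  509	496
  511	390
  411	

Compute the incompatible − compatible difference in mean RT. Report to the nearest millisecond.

-5 ms

M(compatible) = 4132/9 = 459.111
M(incompatible) = 3634/8 = 454.250
Difference = 454.250 − 459.111 = -4.861 ms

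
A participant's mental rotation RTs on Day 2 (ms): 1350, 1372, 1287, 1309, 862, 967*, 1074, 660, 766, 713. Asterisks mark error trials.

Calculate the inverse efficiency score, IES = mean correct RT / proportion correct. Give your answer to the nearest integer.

1160 ms

Correct trials (n=9): 1350, 1372, 1287, 1309, 862, 1074, 660, 766, 713
Mean correct RT = 9393/9 = 1043.6667 ms
Proportion correct = 9/10
IES = 1043.6667 / (9/10) = 1159.630 ms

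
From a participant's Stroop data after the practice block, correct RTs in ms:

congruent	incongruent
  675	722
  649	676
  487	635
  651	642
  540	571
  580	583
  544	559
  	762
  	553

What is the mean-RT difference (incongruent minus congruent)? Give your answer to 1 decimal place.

44.2 ms

M(congruent) = 4126/7 = 589.429
M(incongruent) = 5703/9 = 633.667
Difference = 633.667 − 589.429 = 44.238 ms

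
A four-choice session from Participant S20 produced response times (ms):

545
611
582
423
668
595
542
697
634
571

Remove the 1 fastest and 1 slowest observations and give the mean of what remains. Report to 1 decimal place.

593.5 ms

Sorted: 423, 542, 545, 571, 582, 595, 611, 634, 668, 697
Drop lowest 1 (423) and highest 1 (697)
Remaining (n=8): Σ = 4748, mean = 4748/8 = 593.500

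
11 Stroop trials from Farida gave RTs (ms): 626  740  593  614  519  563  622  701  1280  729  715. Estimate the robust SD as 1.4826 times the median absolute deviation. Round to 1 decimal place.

Sorted: 519, 563, 593, 614, 622, 626, 701, 715, 729, 740, 1280 → median = 626
|x − 626| sorted: 0, 4, 12, 33, 63, 75, 89, 103, 107, 114, 654 → MAD = 75
Robust SD ≈ 1.4826 × 75 = 111.195

111.2 ms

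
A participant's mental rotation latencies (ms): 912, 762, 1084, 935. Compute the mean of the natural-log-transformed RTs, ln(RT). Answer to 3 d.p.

ln(RT): 6.8156, 6.6359, 6.9884, 6.8405
Σ ln(RT) = 27.2805
Mean = 27.2805/4 = 6.82014

6.820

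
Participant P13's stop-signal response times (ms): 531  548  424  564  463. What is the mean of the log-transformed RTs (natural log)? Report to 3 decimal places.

ln(RT): 6.2748, 6.3063, 6.0497, 6.3351, 6.1377
Σ ln(RT) = 31.1036
Mean = 31.1036/5 = 6.22071

6.221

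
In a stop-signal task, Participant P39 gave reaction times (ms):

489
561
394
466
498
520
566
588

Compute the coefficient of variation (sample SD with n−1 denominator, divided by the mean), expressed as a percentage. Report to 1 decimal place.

n = 8, Σ = 4082, M = 510.2500
Σ(x−M)² = 27897.500; s = √(27897.500/7) = 63.1297
CV = 63.1297 / 510.2500 = 0.12372 = 12.372%

12.4%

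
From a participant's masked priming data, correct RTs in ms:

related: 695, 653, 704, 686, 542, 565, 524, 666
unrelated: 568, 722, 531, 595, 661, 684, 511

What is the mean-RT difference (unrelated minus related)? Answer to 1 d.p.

-19.1 ms

M(related) = 5035/8 = 629.375
M(unrelated) = 4272/7 = 610.286
Difference = 610.286 − 629.375 = -19.089 ms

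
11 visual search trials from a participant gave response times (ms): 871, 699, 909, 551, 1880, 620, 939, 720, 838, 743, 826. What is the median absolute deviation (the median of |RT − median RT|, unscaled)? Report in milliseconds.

Sorted: 551, 620, 699, 720, 743, 826, 838, 871, 909, 939, 1880 → median = 826
|x − 826|: 45, 127, 83, 275, 1054, 206, 113, 106, 12, 83, 0
Sorted deviations: 0, 12, 45, 83, 83, 106, 113, 127, 206, 275, 1054 → MAD = 106

106 ms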